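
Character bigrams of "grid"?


Word: "grid" (length 4)
Number of bigrams = 4 - 2 + 1 = 3
  Position 0: "gr"
  Position 1: "ri"
  Position 2: "id"
Bigrams = "gr", "ri", "id"


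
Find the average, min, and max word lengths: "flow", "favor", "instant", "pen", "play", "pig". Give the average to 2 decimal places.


Lengths: "flow"=4, "favor"=5, "instant"=7, "pen"=3, "play"=4, "pig"=3
Sum = 26, Count = 6
Average = 26/6 = 4.33
= avg=4.33, min=3, max=7


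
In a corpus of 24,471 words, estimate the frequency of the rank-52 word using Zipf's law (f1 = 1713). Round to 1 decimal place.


Zipf's law: f(r) = f(1) / r
f(1) = 1713
f(52) = 1713 / 52
= 32.9 occurrences


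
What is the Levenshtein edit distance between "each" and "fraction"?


Word 1: "each" (length 4)
Word 2: "fraction" (length 8)
One optimal edit sequence (insert/delete/substitute each cost 1):
  1. insert 'f'  (+1)
  2. substitute 'e' -> 'r'  (+1)
  3. keep 'a'
  4. keep 'c'
  5. insert 't'  (+1)
  6. insert 'i'  (+1)
  7. insert 'o'  (+1)
  8. substitute 'h' -> 'n'  (+1)
Total edit operations: 6
Edit distance = 6


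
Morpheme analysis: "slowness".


Word: "slowness"
Morphemes: slow / -ness
Each morpheme carries meaning
= 2 morphemes


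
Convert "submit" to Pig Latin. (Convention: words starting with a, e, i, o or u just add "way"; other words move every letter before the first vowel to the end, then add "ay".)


Word: "submit"
Starts with consonant(s) → move to end, add 'ay'
Consonant cluster: "s"
Pig Latin = "ubmitsay"


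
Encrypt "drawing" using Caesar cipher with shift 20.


Word: "drawing"
Shift: 20
Each letter → (letter + shift) mod 26:
  'd' (3) + 20 = 23 → 'x'
  'r' (17) + 20 = 11 → 'l'
  'a' (0) + 20 = 20 → 'u'
  'w' (22) + 20 = 16 → 'q'
  'i' (8) + 20 = 2 → 'c'
  'n' (13) + 20 = 7 → 'h'
  'g' (6) + 20 = 0 → 'a'
Result = "xluqcha"


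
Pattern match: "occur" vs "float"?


Pattern of "occur": [0, 1, 1, 2, 3]
Pattern of "float": [0, 1, 2, 3, 4]
Patterns do not match
Same pattern = No


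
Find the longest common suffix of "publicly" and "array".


Word 1: "publicly"
Word 2: "array"
Comparing from end:
  Pos -1: 'y' == 'y'
  Pos -2: 'l' != 'a' (stop)
LCS = "y" (length 1)


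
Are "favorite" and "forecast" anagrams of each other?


Word 1: "favorite" → sorted: aefiortv
Word 2: "forecast" → sorted: aceforst
Same letters? aefiortv != aceforst
Anagram = No


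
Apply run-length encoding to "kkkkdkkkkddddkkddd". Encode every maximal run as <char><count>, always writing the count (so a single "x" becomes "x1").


String: "kkkkdkkkkddddkkddd"
Scanning for consecutive runs:
  'k' x 4
  'd' x 1
  'k' x 4
  'd' x 4
  'k' x 2
  'd' x 3
RLE = "k4d1k4d4k2d3"


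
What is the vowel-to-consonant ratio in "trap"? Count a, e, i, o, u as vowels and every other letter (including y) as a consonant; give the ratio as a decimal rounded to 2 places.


Word: "trap"
Vowels (a,e,i,o,u): 1
Consonants: 3
Ratio = 1/3
= 0.33


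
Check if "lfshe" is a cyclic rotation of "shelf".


Word: "shelf", Candidate: "lfshe"
Method: check if candidate is substring of word+word
"shelfshelf" contains "lfshe"? Yes
Is rotation = Yes


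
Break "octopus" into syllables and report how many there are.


Word: "octopus"
Syllable breakdown: oc | to | pus
Counting: 3 parts
= 3 syllables


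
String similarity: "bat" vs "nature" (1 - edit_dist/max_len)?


Word 1: "bat" (length 3)
Word 2: "nature" (length 6)
One optimal edit sequence:
  1. substitute 'b' -> 'n'  (+1)
  2. keep 'a'
  3. keep 't'
  4. insert 'u'  (+1)
  5. insert 'r'  (+1)
  6. insert 'e'  (+1)
Edit distance = 4
Max length = max(3, 6) = 6
Similarity = 1 - 4/6
= 0.3333


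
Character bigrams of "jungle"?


Word: "jungle" (length 6)
Number of bigrams = 6 - 2 + 1 = 5
  Position 0: "ju"
  Position 1: "un"
  Position 2: "ng"
  Position 3: "gl"
  Position 4: "le"
Bigrams = "ju", "un", "ng", "gl", "le"


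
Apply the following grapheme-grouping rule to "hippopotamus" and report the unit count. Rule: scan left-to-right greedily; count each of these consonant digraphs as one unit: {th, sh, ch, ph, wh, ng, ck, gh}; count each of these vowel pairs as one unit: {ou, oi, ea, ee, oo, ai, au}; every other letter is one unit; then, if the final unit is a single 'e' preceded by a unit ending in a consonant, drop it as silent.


Word: "hippopotamus" (12 letters)
Left-to-right scan:
  1. 'h' (letter)
  2. 'i' (letter)
  3. 'p' (letter)
  4. 'p' (letter)
  5. 'o' (letter)
  6. 'p' (letter)
  7. 'o' (letter)
  8. 't' (letter)
  9. 'a' (letter)
  10. 'm' (letter)
  11. 'u' (letter)
  12. 's' (letter)
Units from scan: 12
Sound units = 12 units


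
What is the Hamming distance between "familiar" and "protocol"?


Comparing character by character (same length = 8):
  Pos 0: 'f' vs 'p' !=
  Pos 1: 'a' vs 'r' !=
  Pos 2: 'm' vs 'o' !=
  Pos 3: 'i' vs 't' !=
  Pos 4: 'l' vs 'o' !=
  Pos 5: 'i' vs 'c' !=
  Pos 6: 'a' vs 'o' !=
  Pos 7: 'r' vs 'l' !=
Hamming distance = 8


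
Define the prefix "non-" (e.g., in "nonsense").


Prefix: non-
As in: nonsense -> non- + sense
Meaning = not


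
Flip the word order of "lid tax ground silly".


Original: "lid tax ground silly"
Words (1..n): lid | tax | ground | silly
Reversed (n..1): silly | ground | tax | lid
Result = "silly ground tax lid"


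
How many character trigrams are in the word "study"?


Word: "study" (length 5)
Number of 3-grams = length - 3 + 1 = 5 - 3 + 1
= 3


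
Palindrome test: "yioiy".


Word: "yioiy"
Reversed: "yioiy"
Forward == Backward? yioiy == yioiy
Palindrome = Yes


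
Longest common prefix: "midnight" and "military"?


Word 1: "midnight"
Word 2: "military"
Comparing from start:
  Pos 0: 'm' == 'm'
  Pos 1: 'i' == 'i'
  Pos 2: 'd' != 'l' (stop)
LCP = "mi" (length 2)


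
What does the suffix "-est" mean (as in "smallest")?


Suffix: -est
As in: smallest -> small + -est
Meaning = most


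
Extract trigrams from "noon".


Word: "noon" (length 4)
Number of trigrams = 4 - 3 + 1 = 2
  Position 0: "noo"
  Position 1: "oon"
Trigrams = "noo", "oon"


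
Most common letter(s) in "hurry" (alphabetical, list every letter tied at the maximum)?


Word: "hurry"
Letter counts:
  'h': 1
  'r': 2
  'u': 1
  'y': 1
Maximum count = 2
Most frequent = 'r' (2 times each)


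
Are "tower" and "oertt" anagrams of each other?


Word 1: "tower" → sorted: eortw
Word 2: "oertt" → sorted: eortt
Same letters? eortw != eortt
Anagram = No


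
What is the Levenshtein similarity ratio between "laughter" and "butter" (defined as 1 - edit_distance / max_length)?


Word 1: "laughter" (length 8)
Word 2: "butter" (length 6)
One optimal edit sequence:
  1. delete 'l'  (+1)
  2. substitute 'a' -> 'b'  (+1)
  3. keep 'u'
  4. delete 'g'  (+1)
  5. substitute 'h' -> 't'  (+1)
  6. keep 't'
  7. keep 'e'
  8. keep 'r'
Edit distance = 4
Max length = max(8, 6) = 8
Similarity = 1 - 4/8
= 0.5000


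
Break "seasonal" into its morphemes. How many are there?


Word: "seasonal"
Morphemes: season + -al
Each morpheme carries meaning
= 2 morphemes


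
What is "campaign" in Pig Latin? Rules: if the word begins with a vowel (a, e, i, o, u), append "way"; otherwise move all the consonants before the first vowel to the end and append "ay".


Word: "campaign"
Starts with consonant(s) → move to end, add 'ay'
Consonant cluster: "c"
Pig Latin = "ampaigncay"


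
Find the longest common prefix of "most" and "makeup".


Word 1: "most"
Word 2: "makeup"
Comparing from start:
  Pos 0: 'm' == 'm'
  Pos 1: 'o' != 'a' (stop)
LCP = "m" (length 1)


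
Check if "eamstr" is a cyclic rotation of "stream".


Word: "stream", Candidate: "eamstr"
Method: check if candidate is substring of word+word
"streamstream" contains "eamstr"? Yes
Is rotation = Yes


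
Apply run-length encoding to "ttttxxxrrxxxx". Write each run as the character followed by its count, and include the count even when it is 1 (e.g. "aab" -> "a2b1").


String: "ttttxxxrrxxxx"
Scanning for consecutive runs:
  't' x 4
  'x' x 3
  'r' x 2
  'x' x 4
RLE = "t4x3r2x4"


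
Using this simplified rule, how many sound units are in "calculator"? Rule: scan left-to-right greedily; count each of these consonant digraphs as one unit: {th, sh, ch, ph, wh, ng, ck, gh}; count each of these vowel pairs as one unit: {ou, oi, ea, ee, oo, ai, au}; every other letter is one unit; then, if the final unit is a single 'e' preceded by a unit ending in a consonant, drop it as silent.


Word: "calculator" (10 letters)
Left-to-right scan:
  (1) 'c' (letter)
  (2) 'a' (letter)
  (3) 'l' (letter)
  (4) 'c' (letter)
  (5) 'u' (letter)
  (6) 'l' (letter)
  (7) 'a' (letter)
  (8) 't' (letter)
  (9) 'o' (letter)
  (10) 'r' (letter)
Units from scan: 10
Sound units = 10 units


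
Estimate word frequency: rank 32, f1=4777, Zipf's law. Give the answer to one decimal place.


Zipf's law: f(r) = f(1) / r
f(1) = 4777
f(32) = 4777 / 32
= 149.3 occurrences


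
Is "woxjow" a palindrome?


Word: "woxjow"
Reversed: "wojxow"
Forward == Backward? woxjow != wojxow
Palindrome = No


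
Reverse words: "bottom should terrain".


Original: "bottom should terrain"
Words (1..n): bottom | should | terrain
Reversed (n..1): terrain | should | bottom
Result = "terrain should bottom"


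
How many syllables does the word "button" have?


Word: "button"
Syllable breakdown: but · ton
Counting: 2 parts
= 2 syllables


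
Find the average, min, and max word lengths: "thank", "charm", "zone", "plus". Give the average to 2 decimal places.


Lengths: "thank"=5, "charm"=5, "zone"=4, "plus"=4
Sum = 18, Count = 4
Average = 18/4 = 4.50
= avg=4.50, min=4, max=5


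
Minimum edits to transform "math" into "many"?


Word 1: "math" (length 4)
Word 2: "many" (length 4)
One optimal edit sequence (insert/delete/substitute each cost 1):
  1. keep 'm'
  2. keep 'a'
  3. substitute 't' -> 'n'  (+1)
  4. substitute 'h' -> 'y'  (+1)
Total edit operations: 2
Edit distance = 2


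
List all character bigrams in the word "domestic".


Word: "domestic" (length 8)
Number of bigrams = 8 - 2 + 1 = 7
  Position 0: "do"
  Position 1: "om"
  Position 2: "me"
  Position 3: "es"
  Position 4: "st"
  Position 5: "ti"
  Position 6: "ic"
Bigrams = "do", "om", "me", "es", "st", "ti", "ic"


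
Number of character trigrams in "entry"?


Word: "entry" (length 5)
Number of 3-grams = length - 3 + 1 = 5 - 3 + 1
= 3


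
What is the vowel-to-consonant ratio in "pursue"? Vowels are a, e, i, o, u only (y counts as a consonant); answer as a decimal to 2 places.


Word: "pursue"
Vowels (a,e,i,o,u): 3
Consonants: 3
Ratio = 3/3
= 1.00


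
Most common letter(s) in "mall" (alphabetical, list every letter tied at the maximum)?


Word: "mall"
Letter counts:
  'a': 1
  'l': 2
  'm': 1
Maximum count = 2
Most frequent = 'l' (2 times each)


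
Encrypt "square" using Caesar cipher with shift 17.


Word: "square"
Shift: 17
Each letter → (letter + shift) mod 26:
  's' (18) + 17 = 9 → 'j'
  'q' (16) + 17 = 7 → 'h'
  'u' (20) + 17 = 11 → 'l'
  'a' (0) + 17 = 17 → 'r'
  'r' (17) + 17 = 8 → 'i'
  'e' (4) + 17 = 21 → 'v'
Result = "jhlriv"


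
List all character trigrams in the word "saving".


Word: "saving" (length 6)
Number of trigrams = 6 - 3 + 1 = 4
  Position 0: "sav"
  Position 1: "avi"
  Position 2: "vin"
  Position 3: "ing"
Trigrams = "sav", "avi", "vin", "ing"


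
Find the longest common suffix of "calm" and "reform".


Word 1: "calm"
Word 2: "reform"
Comparing from end:
  Pos -1: 'm' == 'm'
  Pos -2: 'l' != 'r' (stop)
LCS = "m" (length 1)


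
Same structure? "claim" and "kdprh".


Pattern of "claim": [0, 1, 2, 3, 4]
Pattern of "kdprh": [0, 1, 2, 3, 4]
Patterns match
Same pattern = Yes


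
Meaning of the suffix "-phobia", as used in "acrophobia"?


Suffix: -phobia
Example: acrophobia = acro- + -phobia
Meaning = fear of


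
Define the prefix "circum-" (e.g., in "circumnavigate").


Prefix: circum-
As in: circumnavigate -> circum- + navigate
Meaning = around


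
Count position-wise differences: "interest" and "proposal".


Comparing character by character (same length = 8):
  Pos 0: 'i' vs 'p' !=
  Pos 1: 'n' vs 'r' !=
  Pos 2: 't' vs 'o' !=
  Pos 3: 'e' vs 'p' !=
  Pos 4: 'r' vs 'o' !=
  Pos 5: 'e' vs 's' !=
  Pos 6: 's' vs 'a' !=
  Pos 7: 't' vs 'l' !=
Hamming distance = 8


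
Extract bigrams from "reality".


Word: "reality" (length 7)
Number of bigrams = 7 - 2 + 1 = 6
  Position 0: "re"
  Position 1: "ea"
  Position 2: "al"
  Position 3: "li"
  Position 4: "it"
  Position 5: "ty"
Bigrams = "re", "ea", "al", "li", "it", "ty"


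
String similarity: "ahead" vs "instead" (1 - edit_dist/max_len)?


Word 1: "ahead" (length 5)
Word 2: "instead" (length 7)
One optimal edit sequence:
  1. insert 'i'  (+1)
  2. insert 'n'  (+1)
  3. substitute 'a' -> 's'  (+1)
  4. substitute 'h' -> 't'  (+1)
  5. keep 'e'
  6. keep 'a'
  7. keep 'd'
Edit distance = 4
Max length = max(5, 7) = 7
Similarity = 1 - 4/7
= 0.4286


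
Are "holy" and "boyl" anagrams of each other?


Word 1: "holy" → sorted: hloy
Word 2: "boyl" → sorted: bloy
Same letters? hloy != bloy
Anagram = No


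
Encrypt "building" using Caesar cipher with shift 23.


Word: "building"
Shift: 23
Each letter → (letter + shift) mod 26:
  'b' (1) + 23 = 24 → 'y'
  'u' (20) + 23 = 17 → 'r'
  'i' (8) + 23 = 5 → 'f'
  'l' (11) + 23 = 8 → 'i'
  'd' (3) + 23 = 0 → 'a'
  'i' (8) + 23 = 5 → 'f'
  'n' (13) + 23 = 10 → 'k'
  'g' (6) + 23 = 3 → 'd'
Result = "yrfiafkd"


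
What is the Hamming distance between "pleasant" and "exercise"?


Comparing character by character (same length = 8):
  Pos 0: 'p' vs 'e' !=
  Pos 1: 'l' vs 'x' !=
  Pos 2: 'e' vs 'e' =
  Pos 3: 'a' vs 'r' !=
  Pos 4: 's' vs 'c' !=
  Pos 5: 'a' vs 'i' !=
  Pos 6: 'n' vs 's' !=
  Pos 7: 't' vs 'e' !=
Hamming distance = 7


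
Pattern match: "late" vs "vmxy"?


Pattern of "late": [0, 1, 2, 3]
Pattern of "vmxy": [0, 1, 2, 3]
Patterns match
Same pattern = Yes


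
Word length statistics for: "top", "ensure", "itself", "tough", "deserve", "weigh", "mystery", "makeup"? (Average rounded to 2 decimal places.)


Lengths: "top"=3, "ensure"=6, "itself"=6, "tough"=5, "deserve"=7, "weigh"=5, "mystery"=7, "makeup"=6
Sum = 45, Count = 8
Average = 45/8 = 5.63
= avg=5.63, min=3, max=7


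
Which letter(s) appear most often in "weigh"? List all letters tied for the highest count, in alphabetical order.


Word: "weigh"
Letter counts:
  'e': 1
  'g': 1
  'h': 1
  'i': 1
  'w': 1
Maximum count = 1
Most frequent = 'e', 'g', 'h', 'i', 'w' (1 time each)


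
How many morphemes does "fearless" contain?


Word: "fearless"
Morphemes: fear | -less
Each morpheme carries meaning
= 2 morphemes


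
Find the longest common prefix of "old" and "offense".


Word 1: "old"
Word 2: "offense"
Comparing from start:
  Pos 0: 'o' == 'o'
  Pos 1: 'l' != 'f' (stop)
LCP = "o" (length 1)


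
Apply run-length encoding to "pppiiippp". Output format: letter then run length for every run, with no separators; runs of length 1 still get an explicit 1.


String: "pppiiippp"
Scanning for consecutive runs:
  'p' x 3
  'i' x 3
  'p' x 3
RLE = "p3i3p3"


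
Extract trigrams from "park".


Word: "park" (length 4)
Number of trigrams = 4 - 3 + 1 = 2
  Position 0: "par"
  Position 1: "ark"
Trigrams = "par", "ark"


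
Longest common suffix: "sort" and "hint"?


Word 1: "sort"
Word 2: "hint"
Comparing from end:
  Pos -1: 't' == 't'
  Pos -2: 'r' != 'n' (stop)
LCS = "t" (length 1)


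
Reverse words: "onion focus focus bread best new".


Original: "onion focus focus bread best new"
Words (1..n): onion | focus | focus | bread | best | new
Reversed (n..1): new | best | bread | focus | focus | onion
Result = "new best bread focus focus onion"


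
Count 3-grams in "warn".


Word: "warn" (length 4)
Number of 3-grams = length - 3 + 1 = 4 - 3 + 1
= 2


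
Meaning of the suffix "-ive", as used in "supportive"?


Suffix: -ive
Example: supportive (support + -ive)
Meaning = tending to


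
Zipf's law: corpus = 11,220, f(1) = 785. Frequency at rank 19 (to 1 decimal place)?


Zipf's law: f(r) = f(1) / r
f(1) = 785
f(19) = 785 / 19
= 41.3 occurrences


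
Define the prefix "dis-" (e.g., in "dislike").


Prefix: dis-
Example: dislike (dis- + like)
Meaning = not / opposite


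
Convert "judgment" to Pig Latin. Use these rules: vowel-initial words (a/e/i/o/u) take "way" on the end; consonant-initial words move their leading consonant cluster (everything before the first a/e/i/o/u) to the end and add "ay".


Word: "judgment"
Starts with consonant(s) → move to end, add 'ay'
Consonant cluster: "j"
Pig Latin = "udgmentjay"


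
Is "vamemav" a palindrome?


Word: "vamemav"
Reversed: "vamemav"
Forward == Backward? vamemav == vamemav
Palindrome = Yes


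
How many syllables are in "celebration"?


Word: "celebration"
Syllable breakdown: cel / e / bra / tion
Counting: 4 parts
= 4 syllables


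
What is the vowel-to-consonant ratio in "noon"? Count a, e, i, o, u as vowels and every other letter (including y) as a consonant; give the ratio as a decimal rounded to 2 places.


Word: "noon"
Vowels (a,e,i,o,u): 2
Consonants: 2
Ratio = 2/2
= 1.00


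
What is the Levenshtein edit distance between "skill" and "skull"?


Word 1: "skill" (length 5)
Word 2: "skull" (length 5)
One optimal edit sequence (insert/delete/substitute each cost 1):
  1. keep 's'
  2. keep 'k'
  3. substitute 'i' -> 'u'  (+1)
  4. keep 'l'
  5. keep 'l'
Total edit operations: 1
Edit distance = 1


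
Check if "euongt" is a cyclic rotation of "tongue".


Word: "tongue", Candidate: "euongt"
Method: check if candidate is substring of word+word
"tonguetongue" contains "euongt"? No
Is rotation = No


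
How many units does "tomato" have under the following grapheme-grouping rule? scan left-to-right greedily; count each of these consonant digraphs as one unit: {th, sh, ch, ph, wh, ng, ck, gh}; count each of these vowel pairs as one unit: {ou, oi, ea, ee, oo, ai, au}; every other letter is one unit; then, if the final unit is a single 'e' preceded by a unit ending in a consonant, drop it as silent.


Word: "tomato" (6 letters)
Left-to-right scan:
  (1) 't' (letter)
  (2) 'o' (letter)
  (3) 'm' (letter)
  (4) 'a' (letter)
  (5) 't' (letter)
  (6) 'o' (letter)
Units from scan: 6
Sound units = 6 units


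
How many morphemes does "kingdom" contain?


Word: "kingdom"
Morphemes: king + -dom
Each morpheme carries meaning
= 2 morphemes


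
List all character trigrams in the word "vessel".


Word: "vessel" (length 6)
Number of trigrams = 6 - 3 + 1 = 4
  Position 0: "ves"
  Position 1: "ess"
  Position 2: "sse"
  Position 3: "sel"
Trigrams = "ves", "ess", "sse", "sel"


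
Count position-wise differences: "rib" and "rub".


Comparing character by character (same length = 3):
  Pos 0: 'r' vs 'r' =
  Pos 1: 'i' vs 'u' !=
  Pos 2: 'b' vs 'b' =
Hamming distance = 1


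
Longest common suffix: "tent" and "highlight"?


Word 1: "tent"
Word 2: "highlight"
Comparing from end:
  Pos -1: 't' == 't'
  Pos -2: 'n' != 'h' (stop)
LCS = "t" (length 1)


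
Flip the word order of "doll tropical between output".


Original: "doll tropical between output"
Words (1..n): doll | tropical | between | output
Reversed (n..1): output | between | tropical | doll
Result = "output between tropical doll"


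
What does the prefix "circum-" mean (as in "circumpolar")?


Prefix: circum-
As in: circumpolar -> circum- + polar
Meaning = around


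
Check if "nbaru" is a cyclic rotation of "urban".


Word: "urban", Candidate: "nbaru"
Method: check if candidate is substring of word+word
"urbanurban" contains "nbaru"? No
Is rotation = No


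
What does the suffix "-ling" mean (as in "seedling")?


Suffix: -ling
As in: seedling -> seed + -ling
Meaning = small / young


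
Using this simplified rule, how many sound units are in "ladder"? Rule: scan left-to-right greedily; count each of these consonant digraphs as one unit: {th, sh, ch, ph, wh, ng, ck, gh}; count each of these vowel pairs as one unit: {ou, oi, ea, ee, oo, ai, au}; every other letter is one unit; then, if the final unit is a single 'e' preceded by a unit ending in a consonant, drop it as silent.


Word: "ladder" (6 letters)
Left-to-right scan:
  [1] 'l' (letter)
  [2] 'a' (letter)
  [3] 'd' (letter)
  [4] 'd' (letter)
  [5] 'e' (letter)
  [6] 'r' (letter)
Units from scan: 6
Sound units = 6 units


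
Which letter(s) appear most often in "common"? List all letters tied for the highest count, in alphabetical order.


Word: "common"
Letter counts:
  'c': 1
  'm': 2
  'n': 1
  'o': 2
Maximum count = 2
Most frequent = 'm', 'o' (2 times each)


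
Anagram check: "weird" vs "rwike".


Word 1: "weird" → sorted: deirw
Word 2: "rwike" → sorted: eikrw
Same letters? deirw != eikrw
Anagram = No


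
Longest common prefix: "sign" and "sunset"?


Word 1: "sign"
Word 2: "sunset"
Comparing from start:
  Pos 0: 's' == 's'
  Pos 1: 'i' != 'u' (stop)
LCP = "s" (length 1)


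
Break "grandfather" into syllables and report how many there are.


Word: "grandfather"
Syllable breakdown: grand · fa · ther
Counting: 3 parts
= 3 syllables


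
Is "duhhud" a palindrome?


Word: "duhhud"
Reversed: "duhhud"
Forward == Backward? duhhud == duhhud
Palindrome = Yes


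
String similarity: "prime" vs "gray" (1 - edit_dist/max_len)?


Word 1: "prime" (length 5)
Word 2: "gray" (length 4)
One optimal edit sequence:
  1. substitute 'p' -> 'g'  (+1)
  2. keep 'r'
  3. delete 'i'  (+1)
  4. substitute 'm' -> 'a'  (+1)
  5. substitute 'e' -> 'y'  (+1)
Edit distance = 4
Max length = max(5, 4) = 5
Similarity = 1 - 4/5
= 0.2000


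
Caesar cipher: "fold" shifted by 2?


Word: "fold"
Shift: 2
Each letter → (letter + shift) mod 26:
  'f' (5) + 2 = 7 → 'h'
  'o' (14) + 2 = 16 → 'q'
  'l' (11) + 2 = 13 → 'n'
  'd' (3) + 2 = 5 → 'f'
Result = "hqnf"


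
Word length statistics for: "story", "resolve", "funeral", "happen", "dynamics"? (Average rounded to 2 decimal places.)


Lengths: "story"=5, "resolve"=7, "funeral"=7, "happen"=6, "dynamics"=8
Sum = 33, Count = 5
Average = 33/5 = 6.60
= avg=6.60, min=5, max=8


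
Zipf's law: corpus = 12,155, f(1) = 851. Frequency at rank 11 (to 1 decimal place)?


Zipf's law: f(r) = f(1) / r
f(1) = 851
f(11) = 851 / 11
= 77.4 occurrences


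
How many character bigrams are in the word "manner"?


Word: "manner" (length 6)
Number of 2-grams = length - 2 + 1 = 6 - 2 + 1
= 5


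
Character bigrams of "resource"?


Word: "resource" (length 8)
Number of bigrams = 8 - 2 + 1 = 7
  Position 0: "re"
  Position 1: "es"
  Position 2: "so"
  Position 3: "ou"
  Position 4: "ur"
  Position 5: "rc"
  Position 6: "ce"
Bigrams = "re", "es", "so", "ou", "ur", "rc", "ce"


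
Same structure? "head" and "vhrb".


Pattern of "head": [0, 1, 2, 3]
Pattern of "vhrb": [0, 1, 2, 3]
Patterns match
Same pattern = Yes


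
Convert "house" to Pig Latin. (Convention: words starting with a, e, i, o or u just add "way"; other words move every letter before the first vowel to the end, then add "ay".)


Word: "house"
Starts with consonant(s) → move to end, add 'ay'
Consonant cluster: "h"
Pig Latin = "ousehay"


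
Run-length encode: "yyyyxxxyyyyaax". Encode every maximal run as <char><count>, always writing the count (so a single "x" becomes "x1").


String: "yyyyxxxyyyyaax"
Scanning for consecutive runs:
  'y' x 4
  'x' x 3
  'y' x 4
  'a' x 2
  'x' x 1
RLE = "y4x3y4a2x1"


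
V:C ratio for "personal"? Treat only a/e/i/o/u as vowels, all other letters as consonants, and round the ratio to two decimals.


Word: "personal"
Vowels (a,e,i,o,u): 3
Consonants: 5
Ratio = 3/5
= 0.60


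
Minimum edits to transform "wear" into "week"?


Word 1: "wear" (length 4)
Word 2: "week" (length 4)
One optimal edit sequence (insert/delete/substitute each cost 1):
  1. keep 'w'
  2. keep 'e'
  3. substitute 'a' -> 'e'  (+1)
  4. substitute 'r' -> 'k'  (+1)
Total edit operations: 2
Edit distance = 2


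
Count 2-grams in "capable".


Word: "capable" (length 7)
Number of 2-grams = length - 2 + 1 = 7 - 2 + 1
= 6


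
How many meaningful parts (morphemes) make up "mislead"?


Word: "mislead"
Morphemes: mis- / lead
Each morpheme carries meaning
= 2 morphemes


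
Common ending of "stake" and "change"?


Word 1: "stake"
Word 2: "change"
Comparing from end:
  Pos -1: 'e' == 'e'
  Pos -2: 'k' != 'g' (stop)
LCS = "e" (length 1)


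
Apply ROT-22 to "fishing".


Word: "fishing"
Shift: 22
Each letter → (letter + shift) mod 26:
  'f' (5) + 22 = 1 → 'b'
  'i' (8) + 22 = 4 → 'e'
  's' (18) + 22 = 14 → 'o'
  'h' (7) + 22 = 3 → 'd'
  'i' (8) + 22 = 4 → 'e'
  'n' (13) + 22 = 9 → 'j'
  'g' (6) + 22 = 2 → 'c'
Result = "beodejc"


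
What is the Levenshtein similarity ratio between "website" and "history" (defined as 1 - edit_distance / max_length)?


Word 1: "website" (length 7)
Word 2: "history" (length 7)
One optimal edit sequence:
  1. substitute 'w' -> 'h'  (+1)
  2. substitute 'e' -> 'i'  (+1)
  3. substitute 'b' -> 's'  (+1)
  4. substitute 's' -> 't'  (+1)
  5. substitute 'i' -> 'o'  (+1)
  6. substitute 't' -> 'r'  (+1)
  7. substitute 'e' -> 'y'  (+1)
Edit distance = 7
Max length = max(7, 7) = 7
Similarity = 1 - 7/7
= 0.0000


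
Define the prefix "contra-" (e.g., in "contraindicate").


Prefix: contra-
Example: contraindicate = contra- + indicate
Meaning = against


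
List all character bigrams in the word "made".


Word: "made" (length 4)
Number of bigrams = 4 - 2 + 1 = 3
  Position 0: "ma"
  Position 1: "ad"
  Position 2: "de"
Bigrams = "ma", "ad", "de"


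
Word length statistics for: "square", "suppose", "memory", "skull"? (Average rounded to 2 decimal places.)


Lengths: "square"=6, "suppose"=7, "memory"=6, "skull"=5
Sum = 24, Count = 4
Average = 24/4 = 6.00
= avg=6.00, min=5, max=7


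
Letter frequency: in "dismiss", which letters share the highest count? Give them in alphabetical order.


Word: "dismiss"
Letter counts:
  'd': 1
  'i': 2
  'm': 1
  's': 3
Maximum count = 3
Most frequent = 's' (3 times each)


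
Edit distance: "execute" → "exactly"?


Word 1: "execute" (length 7)
Word 2: "exactly" (length 7)
One optimal edit sequence (insert/delete/substitute each cost 1):
  1. keep 'e'
  2. keep 'x'
  3. substitute 'e' -> 'a'  (+1)
  4. keep 'c'
  5. substitute 'u' -> 't'  (+1)
  6. substitute 't' -> 'l'  (+1)
  7. substitute 'e' -> 'y'  (+1)
Total edit operations: 4
Edit distance = 4


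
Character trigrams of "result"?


Word: "result" (length 6)
Number of trigrams = 6 - 3 + 1 = 4
  Position 0: "res"
  Position 1: "esu"
  Position 2: "sul"
  Position 3: "ult"
Trigrams = "res", "esu", "sul", "ult"


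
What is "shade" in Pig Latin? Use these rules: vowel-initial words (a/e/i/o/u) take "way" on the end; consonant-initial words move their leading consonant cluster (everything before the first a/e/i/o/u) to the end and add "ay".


Word: "shade"
Starts with consonant(s) → move to end, add 'ay'
Consonant cluster: "sh"
Pig Latin = "adeshay"


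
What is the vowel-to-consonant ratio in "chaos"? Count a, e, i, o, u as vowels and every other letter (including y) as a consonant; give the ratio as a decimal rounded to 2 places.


Word: "chaos"
Vowels (a,e,i,o,u): 2
Consonants: 3
Ratio = 2/3
= 0.67


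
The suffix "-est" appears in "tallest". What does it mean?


Suffix: -est
Example: tallest (tall + -est)
Meaning = most


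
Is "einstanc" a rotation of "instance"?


Word: "instance", Candidate: "einstanc"
Method: check if candidate is substring of word+word
"instanceinstance" contains "einstanc"? Yes
Is rotation = Yes


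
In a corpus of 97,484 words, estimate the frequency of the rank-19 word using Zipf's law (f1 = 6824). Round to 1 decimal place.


Zipf's law: f(r) = f(1) / r
f(1) = 6824
f(19) = 6824 / 19
= 359.2 occurrences


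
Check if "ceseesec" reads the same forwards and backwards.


Word: "ceseesec"
Reversed: "ceseesec"
Forward == Backward? ceseesec == ceseesec
Palindrome = Yes


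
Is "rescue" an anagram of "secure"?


Word 1: "secure" → sorted: ceersu
Word 2: "rescue" → sorted: ceersu
Same letters? ceersu == ceersu
Anagram = Yes


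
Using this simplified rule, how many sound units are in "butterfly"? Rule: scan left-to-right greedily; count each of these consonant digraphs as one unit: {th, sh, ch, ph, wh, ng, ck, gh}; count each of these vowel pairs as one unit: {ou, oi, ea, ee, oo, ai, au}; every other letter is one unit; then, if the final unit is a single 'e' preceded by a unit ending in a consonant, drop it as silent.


Word: "butterfly" (9 letters)
Left-to-right scan:
  1. 'b' (letter)
  2. 'u' (letter)
  3. 't' (letter)
  4. 't' (letter)
  5. 'e' (letter)
  6. 'r' (letter)
  7. 'f' (letter)
  8. 'l' (letter)
  9. 'y' (letter)
Units from scan: 9
Sound units = 9 units


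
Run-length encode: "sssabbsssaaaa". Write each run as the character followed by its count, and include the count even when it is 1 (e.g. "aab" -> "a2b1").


String: "sssabbsssaaaa"
Scanning for consecutive runs:
  's' x 3
  'a' x 1
  'b' x 2
  's' x 3
  'a' x 4
RLE = "s3a1b2s3a4"


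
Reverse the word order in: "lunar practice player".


Original: "lunar practice player"
Words (1..n): lunar | practice | player
Reversed (n..1): player | practice | lunar
Result = "player practice lunar"


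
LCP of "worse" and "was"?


Word 1: "worse"
Word 2: "was"
Comparing from start:
  Pos 0: 'w' == 'w'
  Pos 1: 'o' != 'a' (stop)
LCP = "w" (length 1)


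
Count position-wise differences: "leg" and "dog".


Comparing character by character (same length = 3):
  Pos 0: 'l' vs 'd' !=
  Pos 1: 'e' vs 'o' !=
  Pos 2: 'g' vs 'g' =
Hamming distance = 2


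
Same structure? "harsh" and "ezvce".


Pattern of "harsh": [0, 1, 2, 3, 0]
Pattern of "ezvce": [0, 1, 2, 3, 0]
Patterns match
Same pattern = Yes


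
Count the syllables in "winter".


Word: "winter"
Syllable breakdown: win / ter
Counting: 2 parts
= 2 syllables


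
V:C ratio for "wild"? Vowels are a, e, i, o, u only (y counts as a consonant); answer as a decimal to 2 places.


Word: "wild"
Vowels (a,e,i,o,u): 1
Consonants: 3
Ratio = 1/3
= 0.33


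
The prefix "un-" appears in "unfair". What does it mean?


Prefix: un-
Example: unfair (un- + fair)
Meaning = not / reverse


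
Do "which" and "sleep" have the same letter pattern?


Pattern of "which": [0, 1, 2, 3, 1]
Pattern of "sleep": [0, 1, 2, 2, 3]
Patterns do not match
Same pattern = No


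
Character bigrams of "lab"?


Word: "lab" (length 3)
Number of bigrams = 3 - 2 + 1 = 2
  Position 0: "la"
  Position 1: "ab"
Bigrams = "la", "ab"


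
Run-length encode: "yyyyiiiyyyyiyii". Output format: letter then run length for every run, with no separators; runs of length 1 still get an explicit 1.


String: "yyyyiiiyyyyiyii"
Scanning for consecutive runs:
  'y' x 4
  'i' x 3
  'y' x 4
  'i' x 1
  'y' x 1
  'i' x 2
RLE = "y4i3y4i1y1i2"


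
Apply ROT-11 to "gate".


Word: "gate"
Shift: 11
Each letter → (letter + shift) mod 26:
  'g' (6) + 11 = 17 → 'r'
  'a' (0) + 11 = 11 → 'l'
  't' (19) + 11 = 4 → 'e'
  'e' (4) + 11 = 15 → 'p'
Result = "rlep"


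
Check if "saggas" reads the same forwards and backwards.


Word: "saggas"
Reversed: "saggas"
Forward == Backward? saggas == saggas
Palindrome = Yes


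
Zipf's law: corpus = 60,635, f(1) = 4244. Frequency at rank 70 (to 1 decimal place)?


Zipf's law: f(r) = f(1) / r
f(1) = 4244
f(70) = 4244 / 70
= 60.6 occurrences


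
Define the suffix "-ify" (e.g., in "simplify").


Suffix: -ify
Example: simplify = simple + -ify, with a spelling change
Meaning = to make


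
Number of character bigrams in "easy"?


Word: "easy" (length 4)
Number of 2-grams = length - 2 + 1 = 4 - 2 + 1
= 3


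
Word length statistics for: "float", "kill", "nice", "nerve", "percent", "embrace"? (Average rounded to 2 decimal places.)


Lengths: "float"=5, "kill"=4, "nice"=4, "nerve"=5, "percent"=7, "embrace"=7
Sum = 32, Count = 6
Average = 32/6 = 5.33
= avg=5.33, min=4, max=7


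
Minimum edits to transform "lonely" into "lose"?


Word 1: "lonely" (length 6)
Word 2: "lose" (length 4)
One optimal edit sequence (insert/delete/substitute each cost 1):
  1. keep 'l'
  2. keep 'o'
  3. substitute 'n' -> 's'  (+1)
  4. keep 'e'
  5. delete 'l'  (+1)
  6. delete 'y'  (+1)
Total edit operations: 3
Edit distance = 3


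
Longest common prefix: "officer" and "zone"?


Word 1: "officer"
Word 2: "zone"
Comparing from start:
  Pos 0: 'o' != 'z' (stop)
LCP = "" (length 0)


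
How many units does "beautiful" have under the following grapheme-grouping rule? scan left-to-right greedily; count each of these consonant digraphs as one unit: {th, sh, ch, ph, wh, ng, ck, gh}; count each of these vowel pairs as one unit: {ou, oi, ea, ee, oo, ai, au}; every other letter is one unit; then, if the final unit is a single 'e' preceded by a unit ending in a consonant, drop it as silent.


Word: "beautiful" (9 letters)
Left-to-right scan:
  [1] 'b' (letter)
  [2] 'ea' (vowel-pair)
  [3] 'u' (letter)
  [4] 't' (letter)
  [5] 'i' (letter)
  [6] 'f' (letter)
  [7] 'u' (letter)
  [8] 'l' (letter)
Units from scan: 8
Sound units = 8 units


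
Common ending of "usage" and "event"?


Word 1: "usage"
Word 2: "event"
Comparing from end:
  Pos -1: 'e' != 't' (stop)
LCS = "" (length 0)


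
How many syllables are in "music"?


Word: "music"
Syllable breakdown: mu-sic
Counting: 2 parts
= 2 syllables


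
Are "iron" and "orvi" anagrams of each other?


Word 1: "iron" → sorted: inor
Word 2: "orvi" → sorted: iorv
Same letters? inor != iorv
Anagram = No


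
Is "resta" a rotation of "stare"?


Word: "stare", Candidate: "resta"
Method: check if candidate is substring of word+word
"starestare" contains "resta"? Yes
Is rotation = Yes


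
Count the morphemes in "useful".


Word: "useful"
Morphemes: use / -ful
Each morpheme carries meaning
= 2 morphemes


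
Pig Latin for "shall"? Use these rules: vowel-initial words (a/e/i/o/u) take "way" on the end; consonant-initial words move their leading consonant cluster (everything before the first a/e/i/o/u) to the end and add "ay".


Word: "shall"
Starts with consonant(s) → move to end, add 'ay'
Consonant cluster: "sh"
Pig Latin = "allshay"


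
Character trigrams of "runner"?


Word: "runner" (length 6)
Number of trigrams = 6 - 3 + 1 = 4
  Position 0: "run"
  Position 1: "unn"
  Position 2: "nne"
  Position 3: "ner"
Trigrams = "run", "unn", "nne", "ner"


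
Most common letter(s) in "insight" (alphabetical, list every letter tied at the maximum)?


Word: "insight"
Letter counts:
  'g': 1
  'h': 1
  'i': 2
  'n': 1
  's': 1
  't': 1
Maximum count = 2
Most frequent = 'i' (2 times each)


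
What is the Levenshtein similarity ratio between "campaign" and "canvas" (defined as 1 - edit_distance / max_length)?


Word 1: "campaign" (length 8)
Word 2: "canvas" (length 6)
One optimal edit sequence:
  1. keep 'c'
  2. keep 'a'
  3. substitute 'm' -> 'n'  (+1)
  4. substitute 'p' -> 'v'  (+1)
  5. keep 'a'
  6. delete 'i'  (+1)
  7. delete 'g'  (+1)
  8. substitute 'n' -> 's'  (+1)
Edit distance = 5
Max length = max(8, 6) = 8
Similarity = 1 - 5/8
= 0.3750


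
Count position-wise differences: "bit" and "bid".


Comparing character by character (same length = 3):
  Pos 0: 'b' vs 'b' =
  Pos 1: 'i' vs 'i' =
  Pos 2: 't' vs 'd' !=
Hamming distance = 1


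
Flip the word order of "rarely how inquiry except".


Original: "rarely how inquiry except"
Words (1..n): rarely | how | inquiry | except
Reversed (n..1): except | inquiry | how | rarely
Result = "except inquiry how rarely"


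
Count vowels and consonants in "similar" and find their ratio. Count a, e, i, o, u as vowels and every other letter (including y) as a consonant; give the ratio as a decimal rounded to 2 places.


Word: "similar"
Vowels (a,e,i,o,u): 3
Consonants: 4
Ratio = 3/4
= 0.75


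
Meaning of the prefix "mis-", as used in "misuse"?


Prefix: mis-
As in: misuse -> mis- + use
Meaning = wrongly


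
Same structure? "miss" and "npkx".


Pattern of "miss": [0, 1, 2, 2]
Pattern of "npkx": [0, 1, 2, 3]
Patterns do not match
Same pattern = No


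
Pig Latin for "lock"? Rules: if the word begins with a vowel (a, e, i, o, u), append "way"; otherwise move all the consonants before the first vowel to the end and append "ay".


Word: "lock"
Starts with consonant(s) → move to end, add 'ay'
Consonant cluster: "l"
Pig Latin = "ocklay"


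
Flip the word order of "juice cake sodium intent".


Original: "juice cake sodium intent"
Words (1..n): juice | cake | sodium | intent
Reversed (n..1): intent | sodium | cake | juice
Result = "intent sodium cake juice"


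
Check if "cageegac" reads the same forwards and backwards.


Word: "cageegac"
Reversed: "cageegac"
Forward == Backward? cageegac == cageegac
Palindrome = Yes


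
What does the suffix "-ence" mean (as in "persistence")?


Suffix: -ence
Example: persistence (persist + -ence)
Meaning = state of


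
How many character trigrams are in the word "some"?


Word: "some" (length 4)
Number of 3-grams = length - 3 + 1 = 4 - 3 + 1
= 2


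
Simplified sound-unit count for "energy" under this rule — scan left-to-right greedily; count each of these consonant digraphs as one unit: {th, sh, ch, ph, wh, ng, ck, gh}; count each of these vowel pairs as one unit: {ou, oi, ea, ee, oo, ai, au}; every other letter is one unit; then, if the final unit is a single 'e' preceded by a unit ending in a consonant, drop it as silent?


Word: "energy" (6 letters)
Left-to-right scan:
  [1] 'e' (letter)
  [2] 'n' (letter)
  [3] 'e' (letter)
  [4] 'r' (letter)
  [5] 'g' (letter)
  [6] 'y' (letter)
Units from scan: 6
Sound units = 6 units


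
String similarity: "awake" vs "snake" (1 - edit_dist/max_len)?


Word 1: "awake" (length 5)
Word 2: "snake" (length 5)
One optimal edit sequence:
  1. substitute 'a' -> 's'  (+1)
  2. substitute 'w' -> 'n'  (+1)
  3. keep 'a'
  4. keep 'k'
  5. keep 'e'
Edit distance = 2
Max length = max(5, 5) = 5
Similarity = 1 - 2/5
= 0.6000


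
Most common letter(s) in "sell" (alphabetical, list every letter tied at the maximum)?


Word: "sell"
Letter counts:
  'e': 1
  'l': 2
  's': 1
Maximum count = 2
Most frequent = 'l' (2 times each)


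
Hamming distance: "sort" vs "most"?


Comparing character by character (same length = 4):
  Pos 0: 's' vs 'm' !=
  Pos 1: 'o' vs 'o' =
  Pos 2: 'r' vs 's' !=
  Pos 3: 't' vs 't' =
Hamming distance = 2


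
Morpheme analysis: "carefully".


Word: "carefully"
Morphemes: care | -ful | -ly
Each morpheme carries meaning
= 3 morphemes


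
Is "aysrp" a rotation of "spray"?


Word: "spray", Candidate: "aysrp"
Method: check if candidate is substring of word+word
"sprayspray" contains "aysrp"? No
Is rotation = No


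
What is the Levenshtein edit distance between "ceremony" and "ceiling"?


Word 1: "ceremony" (length 8)
Word 2: "ceiling" (length 7)
One optimal edit sequence (insert/delete/substitute each cost 1):
  1. keep 'c'
  2. keep 'e'
  3. delete 'r'  (+1)
  4. substitute 'e' -> 'i'  (+1)
  5. substitute 'm' -> 'l'  (+1)
  6. substitute 'o' -> 'i'  (+1)
  7. keep 'n'
  8. substitute 'y' -> 'g'  (+1)
Total edit operations: 5
Edit distance = 5


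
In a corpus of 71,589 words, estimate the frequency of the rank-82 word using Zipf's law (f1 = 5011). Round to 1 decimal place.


Zipf's law: f(r) = f(1) / r
f(1) = 5011
f(82) = 5011 / 82
= 61.1 occurrences
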